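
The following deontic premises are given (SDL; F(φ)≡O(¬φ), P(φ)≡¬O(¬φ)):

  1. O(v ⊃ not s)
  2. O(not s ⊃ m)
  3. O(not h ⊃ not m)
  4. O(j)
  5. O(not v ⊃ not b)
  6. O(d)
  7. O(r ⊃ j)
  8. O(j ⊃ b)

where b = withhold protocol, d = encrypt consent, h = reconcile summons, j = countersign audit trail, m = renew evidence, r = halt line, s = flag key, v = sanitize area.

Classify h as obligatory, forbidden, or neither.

Premise 4 states O(j) outright.
Applying K to premise 8 (O(j ⊃ b)) and O(j) yields O(b).
Premise 5, O(not v ⊃ not b), contraposes to O(b ⊃ v); with O(b) we get O(v).
With premise 1, O(v ⊃ not s), the K-axiom yields O(not s).
Premise 2 is O(not s ⊃ m); since O(not s), deontic closure gives O(m).
Premise 3, O(not h ⊃ not m), contraposes to O(m ⊃ h); with O(m) we get O(h).
Premises 6, 7 do not contribute to this derivation.
Hence h is obligatory.

Obligatory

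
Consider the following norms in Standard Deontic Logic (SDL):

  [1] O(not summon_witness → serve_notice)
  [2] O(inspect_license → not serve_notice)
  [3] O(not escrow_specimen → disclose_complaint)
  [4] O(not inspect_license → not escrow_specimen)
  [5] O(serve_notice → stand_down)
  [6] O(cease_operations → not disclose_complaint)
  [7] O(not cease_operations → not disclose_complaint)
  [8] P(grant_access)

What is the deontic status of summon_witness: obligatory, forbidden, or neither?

Obligatory

Premises 6 and 7 cover both cases: O(cease_operations → not disclose_complaint) and O(not cease_operations → not disclose_complaint). Since cease_operations ∨ not cease_operations is a tautology, O(not disclose_complaint) follows.
The contrapositive of premise 3 (O(not escrow_specimen → disclose_complaint)) is O(not disclose_complaint → escrow_specimen), and O(not disclose_complaint) is already established, so O(escrow_specimen).
The contrapositive of premise 4 (O(not inspect_license → not escrow_specimen)) is O(escrow_specimen → inspect_license), and O(escrow_specimen) is already established, so O(inspect_license).
From O(inspect_license) and premise 2, O(inspect_license → not serve_notice), we obtain O(not serve_notice).
Premise 1 is O(not summon_witness → serve_notice); contrapositively O(not serve_notice → summon_witness). Since O(not serve_notice) holds, K gives O(summon_witness).
Premises 5, 8 do not contribute to this derivation.
Hence summon_witness is obligatory.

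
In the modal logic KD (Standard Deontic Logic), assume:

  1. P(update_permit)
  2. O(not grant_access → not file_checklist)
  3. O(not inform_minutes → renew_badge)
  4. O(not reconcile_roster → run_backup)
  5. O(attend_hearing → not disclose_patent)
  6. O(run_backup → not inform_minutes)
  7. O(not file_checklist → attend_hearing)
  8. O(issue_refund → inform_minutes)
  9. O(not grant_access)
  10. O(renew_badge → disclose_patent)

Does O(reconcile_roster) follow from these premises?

From premise 9 we have O(not grant_access).
With premise 2, O(not grant_access → not file_checklist), the K-axiom yields O(not file_checklist).
From O(not file_checklist) and premise 7, O(not file_checklist → attend_hearing), we obtain O(attend_hearing).
With premise 5, O(attend_hearing → not disclose_patent), the K-axiom yields O(not disclose_patent).
The contrapositive of premise 10 (O(renew_badge → disclose_patent)) is O(not disclose_patent → not renew_badge), and O(not disclose_patent) is already established, so O(not renew_badge).
Premise 3 is O(not inform_minutes → renew_badge); contrapositively O(not renew_badge → inform_minutes). Since O(not renew_badge) holds, K gives O(inform_minutes).
Premise 6, O(run_backup → not inform_minutes), contraposes to O(inform_minutes → not run_backup); with O(inform_minutes) we get O(not run_backup).
Premise 4 is O(not reconcile_roster → run_backup); contrapositively O(not run_backup → reconcile_roster). Since O(not run_backup) holds, K gives O(reconcile_roster).
Premises 1, 8 do not contribute to this derivation.
So O(reconcile_roster) follows.

Yes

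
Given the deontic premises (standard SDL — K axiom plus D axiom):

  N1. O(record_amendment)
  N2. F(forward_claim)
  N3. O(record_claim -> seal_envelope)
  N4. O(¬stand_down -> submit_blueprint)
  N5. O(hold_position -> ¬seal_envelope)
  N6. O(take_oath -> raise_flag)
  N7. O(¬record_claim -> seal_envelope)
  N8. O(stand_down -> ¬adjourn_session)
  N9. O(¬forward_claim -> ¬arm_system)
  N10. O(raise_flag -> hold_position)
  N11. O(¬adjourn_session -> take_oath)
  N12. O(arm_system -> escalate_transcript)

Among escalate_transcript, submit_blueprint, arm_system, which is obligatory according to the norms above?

submit_blueprint

Premises 3 and 7 are O(record_claim -> seal_envelope) and O(¬record_claim -> seal_envelope); every ideal world satisfies record_claim or ¬record_claim, so in either case seal_envelope holds — hence O(seal_envelope).
Premise 5, O(hold_position -> ¬seal_envelope), contraposes to O(seal_envelope -> ¬hold_position); with O(seal_envelope) we get O(¬hold_position).
Premise 10 is O(raise_flag -> hold_position); contrapositively O(¬hold_position -> ¬raise_flag). Since O(¬hold_position) holds, K gives O(¬raise_flag).
The contrapositive of premise 6 (O(take_oath -> raise_flag)) is O(¬raise_flag -> ¬take_oath), and O(¬raise_flag) is already established, so O(¬take_oath).
Premise 11, O(¬adjourn_session -> take_oath), contraposes to O(¬take_oath -> adjourn_session); with O(¬take_oath) we get O(adjourn_session).
The contrapositive of premise 8 (O(stand_down -> ¬adjourn_session)) is O(adjourn_session -> ¬stand_down), and O(adjourn_session) is already established, so O(¬stand_down).
From O(¬stand_down) and premise 4, O(¬stand_down -> submit_blueprint), we obtain O(submit_blueprint).
So O(submit_blueprint) holds — submit_blueprint is obligatory. None of the other listed options is made obligatory by any chain of premises.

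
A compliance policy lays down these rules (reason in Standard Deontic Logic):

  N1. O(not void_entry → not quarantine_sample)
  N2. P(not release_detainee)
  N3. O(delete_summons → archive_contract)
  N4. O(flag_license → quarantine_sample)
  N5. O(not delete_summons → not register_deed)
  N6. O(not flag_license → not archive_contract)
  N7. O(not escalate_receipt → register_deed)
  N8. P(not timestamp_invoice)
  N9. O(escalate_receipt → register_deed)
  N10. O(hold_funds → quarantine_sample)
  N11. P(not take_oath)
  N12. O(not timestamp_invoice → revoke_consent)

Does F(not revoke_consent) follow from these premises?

Premise 12 is O(not timestamp_invoice → revoke_consent), but O(not timestamp_invoice) is not derivable from the premises (the permission P(not timestamp_invoice) asserts only not O(timestamp_invoice), not O(not timestamp_invoice)), so it does not yield O(revoke_consent).
No other premise forces O(revoke_consent). An ideal world satisfying every premise can still have not revoke_consent true, so F(not revoke_consent) is not derivable.

No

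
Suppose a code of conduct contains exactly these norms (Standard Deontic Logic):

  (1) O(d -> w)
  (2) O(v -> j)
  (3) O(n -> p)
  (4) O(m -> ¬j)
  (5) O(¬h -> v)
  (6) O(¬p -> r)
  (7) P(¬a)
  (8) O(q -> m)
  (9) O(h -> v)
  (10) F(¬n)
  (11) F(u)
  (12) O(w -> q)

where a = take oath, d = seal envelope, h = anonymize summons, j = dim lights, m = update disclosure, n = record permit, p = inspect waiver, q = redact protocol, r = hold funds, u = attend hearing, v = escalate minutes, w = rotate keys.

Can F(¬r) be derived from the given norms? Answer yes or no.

No

Premise 6 is O(¬p -> r), but O(¬p) is not derivable from the premises, so it does not yield O(r).
No other premise forces O(r). An ideal world satisfying every premise can still have ¬r true, so F(¬r) is not derivable.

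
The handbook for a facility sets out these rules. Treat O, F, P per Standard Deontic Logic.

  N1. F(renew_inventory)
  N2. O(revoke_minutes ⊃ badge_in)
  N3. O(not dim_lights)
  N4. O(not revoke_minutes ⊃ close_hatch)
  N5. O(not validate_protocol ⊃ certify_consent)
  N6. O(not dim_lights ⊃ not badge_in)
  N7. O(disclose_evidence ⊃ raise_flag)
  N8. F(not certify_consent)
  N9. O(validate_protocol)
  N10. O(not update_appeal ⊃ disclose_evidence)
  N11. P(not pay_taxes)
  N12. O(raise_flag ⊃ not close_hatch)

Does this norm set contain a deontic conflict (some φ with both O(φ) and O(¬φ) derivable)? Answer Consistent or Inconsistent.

Consistent

Premise 5 is O(not validate_protocol ⊃ certify_consent); even if O(certify_consent) held, inferring O(not validate_protocol) would be affirming the consequent — invalid.
So O(not validate_protocol) is not derivable, and the apparent clash with O(validate_protocol) does not arise.
A world satisfying every obligation exists (e.g. badge_in=false, certify_consent=true, close_hatch=true, dim_lights=false, disclose_evidence=false, pay_taxes=false, raise_flag=false, renew_inventory=false, revoke_minutes=false, update_appeal=true, validate_protocol=true); no atom is both obligatory and forbidden, so the set is consistent.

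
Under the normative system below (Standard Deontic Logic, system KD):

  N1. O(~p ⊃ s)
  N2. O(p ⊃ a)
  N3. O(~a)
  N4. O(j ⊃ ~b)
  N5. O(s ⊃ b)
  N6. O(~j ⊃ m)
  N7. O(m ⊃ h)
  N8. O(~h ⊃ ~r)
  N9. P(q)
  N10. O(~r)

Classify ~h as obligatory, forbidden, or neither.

Forbidden

From premise 3 we have O(~a).
Premise 2, O(p ⊃ a), contraposes to O(~a ⊃ ~p); with O(~a) we get O(~p).
With premise 1, O(~p ⊃ s), the K-axiom yields O(s).
From O(s) and premise 5, O(s ⊃ b), we obtain O(b).
Premise 4 is O(j ⊃ ~b); contrapositively O(b ⊃ ~j). Since O(b) holds, K gives O(~j).
Applying K to premise 6 (O(~j ⊃ m)) and O(~j) yields O(m).
From O(m) and premise 7, O(m ⊃ h), we obtain O(h).
Premises 8, 9, 10 do not contribute to this derivation.
Thus O(h), which is F(~h): ~h is forbidden.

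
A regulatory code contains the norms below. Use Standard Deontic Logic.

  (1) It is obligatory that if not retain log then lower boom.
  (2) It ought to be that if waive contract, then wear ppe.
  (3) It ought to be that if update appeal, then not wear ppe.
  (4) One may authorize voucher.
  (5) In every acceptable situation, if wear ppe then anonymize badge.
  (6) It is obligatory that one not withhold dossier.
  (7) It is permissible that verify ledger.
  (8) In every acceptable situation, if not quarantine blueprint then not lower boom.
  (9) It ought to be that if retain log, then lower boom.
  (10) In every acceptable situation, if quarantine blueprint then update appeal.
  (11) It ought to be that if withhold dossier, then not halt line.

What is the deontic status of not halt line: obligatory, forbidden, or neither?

Premise 11 is O(withhold_dossier → ¬halt_line), but O(withhold_dossier) is not derivable from the premises, so it does not yield O(¬halt_line).
No premise or chain of K-axiom applications forces O(¬halt_line), and none forces O(halt_line). So ¬halt_line is neither obligatory nor forbidden under these norms.

Neither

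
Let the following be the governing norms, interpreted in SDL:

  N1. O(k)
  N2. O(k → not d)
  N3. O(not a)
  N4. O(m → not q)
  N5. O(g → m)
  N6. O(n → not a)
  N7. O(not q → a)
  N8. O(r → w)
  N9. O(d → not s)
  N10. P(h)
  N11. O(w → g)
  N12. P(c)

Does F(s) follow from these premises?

No

Premise 9 is O(d → not s), but O(d) is not derivable from the premises, so it does not yield O(not s).
No other premise forces O(not s). An ideal world satisfying every premise can still have s true, so F(s) is not derivable.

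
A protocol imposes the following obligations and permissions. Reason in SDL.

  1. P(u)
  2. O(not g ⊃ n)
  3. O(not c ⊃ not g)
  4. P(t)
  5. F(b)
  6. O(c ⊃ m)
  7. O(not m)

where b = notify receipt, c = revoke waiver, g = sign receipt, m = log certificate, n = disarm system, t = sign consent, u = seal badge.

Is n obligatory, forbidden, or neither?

Premise 7 gives O(not m).
Premise 6, O(c ⊃ m), contraposes to O(not m ⊃ not c); with O(not m) we get O(not c).
Applying K to premise 3 (O(not c ⊃ not g)) and O(not c) yields O(not g).
From O(not g) and premise 2, O(not g ⊃ n), we obtain O(n).
Premises 1, 4, 5 do not contribute to this derivation.
Hence n is obligatory.

Obligatory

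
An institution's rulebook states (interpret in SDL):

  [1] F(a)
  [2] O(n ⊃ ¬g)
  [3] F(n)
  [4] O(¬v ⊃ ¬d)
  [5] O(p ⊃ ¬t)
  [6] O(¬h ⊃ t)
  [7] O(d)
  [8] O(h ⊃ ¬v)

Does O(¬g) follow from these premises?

Premise 2 is O(n ⊃ ¬g), but O(n) is not derivable from the premises, so it does not yield O(¬g).
No other premise forces O(¬g). An ideal world satisfying every premise can still have ¬g false, so O(¬g) is not derivable.

No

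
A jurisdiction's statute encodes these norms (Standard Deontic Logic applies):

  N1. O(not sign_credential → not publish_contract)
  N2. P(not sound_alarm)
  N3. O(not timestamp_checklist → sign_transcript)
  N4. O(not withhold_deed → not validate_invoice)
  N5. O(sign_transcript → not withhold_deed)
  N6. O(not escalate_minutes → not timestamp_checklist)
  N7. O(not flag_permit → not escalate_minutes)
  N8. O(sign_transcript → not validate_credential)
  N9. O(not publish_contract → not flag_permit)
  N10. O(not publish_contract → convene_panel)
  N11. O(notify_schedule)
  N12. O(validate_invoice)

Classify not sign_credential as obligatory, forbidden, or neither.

From premise 12 we have O(validate_invoice).
Premise 4, O(not withhold_deed → not validate_invoice), contraposes to O(validate_invoice → withhold_deed); with O(validate_invoice) we get O(withhold_deed).
The contrapositive of premise 5 (O(sign_transcript → not withhold_deed)) is O(withhold_deed → not sign_transcript), and O(withhold_deed) is already established, so O(not sign_transcript).
The contrapositive of premise 3 (O(not timestamp_checklist → sign_transcript)) is O(not sign_transcript → timestamp_checklist), and O(not sign_transcript) is already established, so O(timestamp_checklist).
Premise 6, O(not escalate_minutes → not timestamp_checklist), contraposes to O(timestamp_checklist → escalate_minutes); with O(timestamp_checklist) we get O(escalate_minutes).
Premise 7 is O(not flag_permit → not escalate_minutes); contrapositively O(escalate_minutes → flag_permit). Since O(escalate_minutes) holds, K gives O(flag_permit).
The contrapositive of premise 9 (O(not publish_contract → not flag_permit)) is O(flag_permit → publish_contract), and O(flag_permit) is already established, so O(publish_contract).
Premise 1, O(not sign_credential → not publish_contract), contraposes to O(publish_contract → sign_credential); with O(publish_contract) we get O(sign_credential).
Premises 2, 8, 10, 11 do not contribute to this derivation.
Thus O(sign_credential), which is F(not sign_credential): not sign_credential is forbidden.

Forbidden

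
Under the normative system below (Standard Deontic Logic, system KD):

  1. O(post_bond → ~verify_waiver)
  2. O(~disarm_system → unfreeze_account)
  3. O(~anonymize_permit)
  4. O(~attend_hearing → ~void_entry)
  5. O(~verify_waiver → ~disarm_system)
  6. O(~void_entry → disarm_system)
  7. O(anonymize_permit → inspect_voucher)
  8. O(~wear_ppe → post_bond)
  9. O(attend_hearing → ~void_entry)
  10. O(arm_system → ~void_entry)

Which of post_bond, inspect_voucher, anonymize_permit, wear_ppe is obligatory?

Premises 9 and 4 cover both cases: O(attend_hearing → ~void_entry) and O(~attend_hearing → ~void_entry). Since attend_hearing ∨ ~attend_hearing is a tautology, O(~void_entry) follows.
With premise 6, O(~void_entry → disarm_system), the K-axiom yields O(disarm_system).
The contrapositive of premise 5 (O(~verify_waiver → ~disarm_system)) is O(disarm_system → verify_waiver), and O(disarm_system) is already established, so O(verify_waiver).
Premise 1 is O(post_bond → ~verify_waiver); contrapositively O(verify_waiver → ~post_bond). Since O(verify_waiver) holds, K gives O(~post_bond).
Premise 8 is O(~wear_ppe → post_bond); contrapositively O(~post_bond → wear_ppe). Since O(~post_bond) holds, K gives O(wear_ppe).
So O(wear_ppe) holds — wear_ppe is obligatory. None of the other listed options is made obligatory by any chain of premises.

wear_ppe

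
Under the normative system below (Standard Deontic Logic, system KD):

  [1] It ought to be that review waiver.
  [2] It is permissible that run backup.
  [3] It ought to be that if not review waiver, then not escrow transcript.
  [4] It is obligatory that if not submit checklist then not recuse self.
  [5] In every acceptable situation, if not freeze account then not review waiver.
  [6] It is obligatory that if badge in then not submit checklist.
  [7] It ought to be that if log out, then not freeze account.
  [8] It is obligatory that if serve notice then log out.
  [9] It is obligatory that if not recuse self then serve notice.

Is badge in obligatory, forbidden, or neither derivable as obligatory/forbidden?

Forbidden

Premise 1 states O(review_waiver) outright.
Premise 5 is O(¬freeze_account → ¬review_waiver); contrapositively O(review_waiver → freeze_account). Since O(review_waiver) holds, K gives O(freeze_account).
Premise 7, O(log_out → ¬freeze_account), contraposes to O(freeze_account → ¬log_out); with O(freeze_account) we get O(¬log_out).
Premise 8, O(serve_notice → log_out), contraposes to O(¬log_out → ¬serve_notice); with O(¬log_out) we get O(¬serve_notice).
Premise 9 is O(¬recuse_self → serve_notice); contrapositively O(¬serve_notice → recuse_self). Since O(¬serve_notice) holds, K gives O(recuse_self).
Premise 4 is O(¬submit_checklist → ¬recuse_self); contrapositively O(recuse_self → submit_checklist). Since O(recuse_self) holds, K gives O(submit_checklist).
The contrapositive of premise 6 (O(badge_in → ¬submit_checklist)) is O(submit_checklist → ¬badge_in), and O(submit_checklist) is already established, so O(¬badge_in).
Premises 2, 3 do not contribute to this derivation.
Thus O(¬badge_in), which is F(badge_in): badge_in is forbidden.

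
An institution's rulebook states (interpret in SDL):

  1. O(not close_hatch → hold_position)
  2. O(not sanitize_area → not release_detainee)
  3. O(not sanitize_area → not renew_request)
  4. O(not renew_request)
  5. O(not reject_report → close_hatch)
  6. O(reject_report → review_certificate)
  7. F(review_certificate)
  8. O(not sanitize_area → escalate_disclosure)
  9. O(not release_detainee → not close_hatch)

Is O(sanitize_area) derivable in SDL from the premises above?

Yes

F(review_certificate) at premise 7 means O(not review_certificate).
Premise 6, O(reject_report → review_certificate), contraposes to O(not review_certificate → not reject_report); with O(not review_certificate) we get O(not reject_report).
From O(not reject_report) and premise 5, O(not reject_report → close_hatch), we obtain O(close_hatch).
Premise 9 is O(not release_detainee → not close_hatch); contrapositively O(close_hatch → release_detainee). Since O(close_hatch) holds, K gives O(release_detainee).
The contrapositive of premise 2 (O(not sanitize_area → not release_detainee)) is O(release_detainee → sanitize_area), and O(release_detainee) is already established, so O(sanitize_area).
Premises 1, 3, 4, 8 do not contribute to this derivation.
So O(sanitize_area) follows.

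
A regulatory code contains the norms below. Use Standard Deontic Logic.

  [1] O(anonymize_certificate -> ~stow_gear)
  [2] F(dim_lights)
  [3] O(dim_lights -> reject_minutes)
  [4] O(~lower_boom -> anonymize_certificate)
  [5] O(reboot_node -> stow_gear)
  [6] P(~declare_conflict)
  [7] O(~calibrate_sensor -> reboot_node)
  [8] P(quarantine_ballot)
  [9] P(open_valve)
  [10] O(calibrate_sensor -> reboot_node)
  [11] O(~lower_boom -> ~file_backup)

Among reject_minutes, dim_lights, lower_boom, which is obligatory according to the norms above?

Premises 7 and 10 are O(~calibrate_sensor -> reboot_node) and O(calibrate_sensor -> reboot_node); every ideal world satisfies ~calibrate_sensor or calibrate_sensor, so in either case reboot_node holds — hence O(reboot_node).
From O(reboot_node) and premise 5, O(reboot_node -> stow_gear), we obtain O(stow_gear).
Premise 1 is O(anonymize_certificate -> ~stow_gear); contrapositively O(stow_gear -> ~anonymize_certificate). Since O(stow_gear) holds, K gives O(~anonymize_certificate).
Premise 4 is O(~lower_boom -> anonymize_certificate); contrapositively O(~anonymize_certificate -> lower_boom). Since O(~anonymize_certificate) holds, K gives O(lower_boom).
So O(lower_boom) holds — lower_boom is obligatory. None of the other listed options is made obligatory by any chain of premises.

lower_boom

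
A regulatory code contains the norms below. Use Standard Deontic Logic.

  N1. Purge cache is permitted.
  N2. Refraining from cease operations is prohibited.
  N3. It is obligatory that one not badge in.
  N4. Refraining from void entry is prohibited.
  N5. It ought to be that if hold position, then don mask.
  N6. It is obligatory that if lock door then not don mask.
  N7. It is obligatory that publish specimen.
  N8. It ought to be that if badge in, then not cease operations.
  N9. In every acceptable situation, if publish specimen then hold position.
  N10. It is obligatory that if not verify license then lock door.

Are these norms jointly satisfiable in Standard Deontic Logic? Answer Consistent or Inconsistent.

Premise 8 is O(badge_in → ¬cease_operations), but O(badge_in) is not derivable from the premises, so it does not yield O(¬cease_operations).
So O(¬cease_operations) is not derivable, and the apparent clash with O(cease_operations) does not arise.
A world satisfying every obligation exists (e.g. badge_in=false, cease_operations=true, don_mask=true, hold_position=true, lock_door=false, publish_specimen=true, purge_cache=false, verify_license=true, void_entry=true); no atom is both obligatory and forbidden, so the set is consistent.

Consistent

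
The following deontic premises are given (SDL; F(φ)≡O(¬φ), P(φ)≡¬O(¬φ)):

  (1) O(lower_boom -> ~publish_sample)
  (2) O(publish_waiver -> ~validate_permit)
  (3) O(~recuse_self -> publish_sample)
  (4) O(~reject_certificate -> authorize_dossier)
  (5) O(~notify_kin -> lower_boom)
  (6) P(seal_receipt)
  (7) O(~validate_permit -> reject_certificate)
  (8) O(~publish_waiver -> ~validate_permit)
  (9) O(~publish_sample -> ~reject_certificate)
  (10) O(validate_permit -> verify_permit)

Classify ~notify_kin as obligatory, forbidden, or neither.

Forbidden

By case analysis on ~publish_waiver: premise 8 gives O(~publish_waiver -> ~validate_permit) and premise 2 gives O(publish_waiver -> ~validate_permit), so O(~validate_permit) either way.
With premise 7, O(~validate_permit -> reject_certificate), the K-axiom yields O(reject_certificate).
Premise 9, O(~publish_sample -> ~reject_certificate), contraposes to O(reject_certificate -> publish_sample); with O(reject_certificate) we get O(publish_sample).
Premise 1, O(lower_boom -> ~publish_sample), contraposes to O(publish_sample -> ~lower_boom); with O(publish_sample) we get O(~lower_boom).
Premise 5 is O(~notify_kin -> lower_boom); contrapositively O(~lower_boom -> notify_kin). Since O(~lower_boom) holds, K gives O(notify_kin).
Premises 3, 4, 6, 10 do not contribute to this derivation.
Thus O(notify_kin), which is F(~notify_kin): ~notify_kin is forbidden.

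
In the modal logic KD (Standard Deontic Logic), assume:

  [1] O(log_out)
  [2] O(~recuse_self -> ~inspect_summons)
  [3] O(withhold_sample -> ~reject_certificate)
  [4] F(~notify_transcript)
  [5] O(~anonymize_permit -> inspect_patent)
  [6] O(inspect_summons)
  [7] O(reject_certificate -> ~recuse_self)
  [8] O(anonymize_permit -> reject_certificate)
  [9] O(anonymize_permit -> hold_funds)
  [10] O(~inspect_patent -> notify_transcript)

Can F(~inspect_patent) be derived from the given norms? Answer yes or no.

Premise 6 states O(inspect_summons) outright.
Premise 2 is O(~recuse_self -> ~inspect_summons); contrapositively O(inspect_summons -> recuse_self). Since O(inspect_summons) holds, K gives O(recuse_self).
Premise 7 is O(reject_certificate -> ~recuse_self); contrapositively O(recuse_self -> ~reject_certificate). Since O(recuse_self) holds, K gives O(~reject_certificate).
Premise 8 is O(anonymize_permit -> reject_certificate); contrapositively O(~reject_certificate -> ~anonymize_permit). Since O(~reject_certificate) holds, K gives O(~anonymize_permit).
Premise 5 is O(~anonymize_permit -> inspect_patent); since O(~anonymize_permit), deontic closure gives O(inspect_patent).
Premises 1, 3, 4, 9, 10 do not contribute to this derivation.
So O(inspect_patent) holds, i.e. F(~inspect_patent). The claim follows.

Yes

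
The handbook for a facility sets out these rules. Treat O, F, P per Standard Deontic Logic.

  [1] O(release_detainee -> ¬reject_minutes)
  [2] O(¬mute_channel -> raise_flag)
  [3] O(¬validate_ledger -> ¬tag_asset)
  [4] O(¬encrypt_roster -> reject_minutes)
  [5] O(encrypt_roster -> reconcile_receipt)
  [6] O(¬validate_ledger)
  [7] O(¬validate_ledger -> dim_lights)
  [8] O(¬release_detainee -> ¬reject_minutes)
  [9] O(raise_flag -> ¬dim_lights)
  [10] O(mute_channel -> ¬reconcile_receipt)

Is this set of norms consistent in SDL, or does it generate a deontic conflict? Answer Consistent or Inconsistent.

By case analysis on release_detainee: premise 1 gives O(release_detainee -> ¬reject_minutes) and premise 8 gives O(¬release_detainee -> ¬reject_minutes), so O(¬reject_minutes) either way.
Premise 4, O(¬encrypt_roster -> reject_minutes), contraposes to O(¬reject_minutes -> encrypt_roster); with O(¬reject_minutes) we get O(encrypt_roster).
Premise 5 is O(encrypt_roster -> reconcile_receipt); since O(encrypt_roster), deontic closure gives O(reconcile_receipt).
Premise 10, O(mute_channel -> ¬reconcile_receipt), contraposes to O(reconcile_receipt -> ¬mute_channel); with O(reconcile_receipt) we get O(¬mute_channel).
From O(¬mute_channel) and premise 2, O(¬mute_channel -> raise_flag), we obtain O(raise_flag).
From O(raise_flag) and premise 9, O(raise_flag -> ¬dim_lights), we obtain O(¬dim_lights).
Premise 7, O(¬validate_ledger -> dim_lights), contraposes to O(¬dim_lights -> validate_ledger); with O(¬dim_lights) we get O(validate_ledger).
But premise 6 directly asserts O(¬validate_ledger).
We now have both O(validate_ledger) and O(¬validate_ledger) — validate_ledger is simultaneously obligatory and forbidden, violating the D-axiom.

Inconsistent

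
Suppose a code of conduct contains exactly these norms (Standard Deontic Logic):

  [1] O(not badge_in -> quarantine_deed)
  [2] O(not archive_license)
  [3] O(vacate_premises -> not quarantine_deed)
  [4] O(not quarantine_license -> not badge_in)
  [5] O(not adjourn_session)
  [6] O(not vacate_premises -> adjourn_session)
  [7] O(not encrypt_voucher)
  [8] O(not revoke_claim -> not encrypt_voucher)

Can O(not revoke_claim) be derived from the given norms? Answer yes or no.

No

Premise 8 is O(not revoke_claim -> not encrypt_voucher); even if O(not encrypt_voucher) held, inferring O(not revoke_claim) would be affirming the consequent — invalid.
No other premise forces O(not revoke_claim). An ideal world satisfying every premise can still have not revoke_claim false, so O(not revoke_claim) is not derivable.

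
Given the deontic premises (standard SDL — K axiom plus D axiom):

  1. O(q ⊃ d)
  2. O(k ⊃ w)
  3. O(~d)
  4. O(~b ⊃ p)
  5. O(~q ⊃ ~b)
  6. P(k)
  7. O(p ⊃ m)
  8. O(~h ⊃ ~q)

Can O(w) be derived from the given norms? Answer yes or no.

Premise 2 is O(k ⊃ w), but O(k) is not derivable from the premises (the permission P(k) asserts only ~O(~k), not O(k)), so it does not yield O(w).
No other premise forces O(w). An ideal world satisfying every premise can still have w false, so O(w) is not derivable.

No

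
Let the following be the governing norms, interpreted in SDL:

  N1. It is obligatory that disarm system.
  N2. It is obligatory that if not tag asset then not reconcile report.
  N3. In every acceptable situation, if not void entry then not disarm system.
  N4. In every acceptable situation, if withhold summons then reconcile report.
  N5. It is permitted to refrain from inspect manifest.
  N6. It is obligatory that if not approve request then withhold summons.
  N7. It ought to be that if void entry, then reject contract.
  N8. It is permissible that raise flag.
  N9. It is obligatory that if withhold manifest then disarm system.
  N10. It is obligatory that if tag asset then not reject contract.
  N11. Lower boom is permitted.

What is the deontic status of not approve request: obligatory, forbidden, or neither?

Forbidden

From premise 1 we have O(disarm_system).
Premise 3, O(¬void_entry → ¬disarm_system), contraposes to O(disarm_system → void_entry); with O(disarm_system) we get O(void_entry).
From O(void_entry) and premise 7, O(void_entry → reject_contract), we obtain O(reject_contract).
Premise 10 is O(tag_asset → ¬reject_contract); contrapositively O(reject_contract → ¬tag_asset). Since O(reject_contract) holds, K gives O(¬tag_asset).
With premise 2, O(¬tag_asset → ¬reconcile_report), the K-axiom yields O(¬reconcile_report).
Premise 4 is O(withhold_summons → reconcile_report); contrapositively O(¬reconcile_report → ¬withhold_summons). Since O(¬reconcile_report) holds, K gives O(¬withhold_summons).
Premise 6, O(¬approve_request → withhold_summons), contraposes to O(¬withhold_summons → approve_request); with O(¬withhold_summons) we get O(approve_request).
Premises 5, 8, 9, 11 do not contribute to this derivation.
Thus O(approve_request), which is F(¬approve_request): ¬approve_request is forbidden.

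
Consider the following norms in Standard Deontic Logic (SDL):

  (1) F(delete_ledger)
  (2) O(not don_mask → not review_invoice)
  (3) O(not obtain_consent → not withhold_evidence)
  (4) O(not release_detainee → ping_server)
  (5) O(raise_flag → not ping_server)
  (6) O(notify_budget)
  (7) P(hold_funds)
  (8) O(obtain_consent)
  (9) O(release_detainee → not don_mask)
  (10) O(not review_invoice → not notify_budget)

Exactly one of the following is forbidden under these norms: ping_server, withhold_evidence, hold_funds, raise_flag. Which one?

raise_flag

From premise 6 we have O(notify_budget).
Premise 10 is O(not review_invoice → not notify_budget); contrapositively O(notify_budget → review_invoice). Since O(notify_budget) holds, K gives O(review_invoice).
Premise 2 is O(not don_mask → not review_invoice); contrapositively O(review_invoice → don_mask). Since O(review_invoice) holds, K gives O(don_mask).
Premise 9, O(release_detainee → not don_mask), contraposes to O(don_mask → not release_detainee); with O(don_mask) we get O(not release_detainee).
Premise 4 is O(not release_detainee → ping_server); since O(not release_detainee), deontic closure gives O(ping_server).
Premise 5 is O(raise_flag → not ping_server); contrapositively O(ping_server → not raise_flag). Since O(ping_server) holds, K gives O(not raise_flag).
So O(not raise_flag) holds, i.e. raise_flag is forbidden. None of the other listed options is forbidden under the premises.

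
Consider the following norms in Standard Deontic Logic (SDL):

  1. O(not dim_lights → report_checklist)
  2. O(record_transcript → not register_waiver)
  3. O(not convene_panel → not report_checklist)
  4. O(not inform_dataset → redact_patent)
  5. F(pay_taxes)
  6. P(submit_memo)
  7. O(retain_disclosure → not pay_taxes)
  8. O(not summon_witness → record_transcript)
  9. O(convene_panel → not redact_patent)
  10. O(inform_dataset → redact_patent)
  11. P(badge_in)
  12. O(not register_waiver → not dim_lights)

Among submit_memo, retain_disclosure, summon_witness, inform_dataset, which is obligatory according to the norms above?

Premises 4 and 10 are O(not inform_dataset → redact_patent) and O(inform_dataset → redact_patent); every ideal world satisfies not inform_dataset or inform_dataset, so in either case redact_patent holds — hence O(redact_patent).
Premise 9, O(convene_panel → not redact_patent), contraposes to O(redact_patent → not convene_panel); with O(redact_patent) we get O(not convene_panel).
From O(not convene_panel) and premise 3, O(not convene_panel → not report_checklist), we obtain O(not report_checklist).
The contrapositive of premise 1 (O(not dim_lights → report_checklist)) is O(not report_checklist → dim_lights), and O(not report_checklist) is already established, so O(dim_lights).
Premise 12 is O(not register_waiver → not dim_lights); contrapositively O(dim_lights → register_waiver). Since O(dim_lights) holds, K gives O(register_waiver).
The contrapositive of premise 2 (O(record_transcript → not register_waiver)) is O(register_waiver → not record_transcript), and O(register_waiver) is already established, so O(not record_transcript).
Premise 8 is O(not summon_witness → record_transcript); contrapositively O(not record_transcript → summon_witness). Since O(not record_transcript) holds, K gives O(summon_witness).
So O(summon_witness) holds — summon_witness is obligatory. None of the other listed options is made obligatory by any chain of premises.

summon_witness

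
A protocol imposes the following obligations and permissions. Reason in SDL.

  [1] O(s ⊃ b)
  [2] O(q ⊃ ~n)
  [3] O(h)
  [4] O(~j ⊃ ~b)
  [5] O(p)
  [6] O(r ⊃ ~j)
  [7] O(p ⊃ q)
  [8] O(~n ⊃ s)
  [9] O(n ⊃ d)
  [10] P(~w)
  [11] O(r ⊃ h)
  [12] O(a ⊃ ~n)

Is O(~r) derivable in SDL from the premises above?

Premise 5 gives O(p).
From O(p) and premise 7, O(p ⊃ q), we obtain O(q).
From O(q) and premise 2, O(q ⊃ ~n), we obtain O(~n).
With premise 8, O(~n ⊃ s), the K-axiom yields O(s).
From O(s) and premise 1, O(s ⊃ b), we obtain O(b).
Premise 4, O(~j ⊃ ~b), contraposes to O(b ⊃ j); with O(b) we get O(j).
Premise 6 is O(r ⊃ ~j); contrapositively O(j ⊃ ~r). Since O(j) holds, K gives O(~r).
Premises 3, 9, 10, 11, 12 do not contribute to this derivation.
So O(~r) follows.

Yes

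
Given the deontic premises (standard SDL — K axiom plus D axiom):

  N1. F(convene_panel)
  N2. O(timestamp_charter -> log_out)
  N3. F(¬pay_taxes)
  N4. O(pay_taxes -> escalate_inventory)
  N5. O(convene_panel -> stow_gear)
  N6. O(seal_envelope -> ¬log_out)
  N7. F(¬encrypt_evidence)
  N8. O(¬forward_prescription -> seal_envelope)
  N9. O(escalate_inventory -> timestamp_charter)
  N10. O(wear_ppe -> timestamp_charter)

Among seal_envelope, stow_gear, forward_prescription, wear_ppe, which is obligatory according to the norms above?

Premise 3 is F(¬pay_taxes), i.e. O(pay_taxes).
With premise 4, O(pay_taxes -> escalate_inventory), the K-axiom yields O(escalate_inventory).
From O(escalate_inventory) and premise 9, O(escalate_inventory -> timestamp_charter), we obtain O(timestamp_charter).
From O(timestamp_charter) and premise 2, O(timestamp_charter -> log_out), we obtain O(log_out).
Premise 6, O(seal_envelope -> ¬log_out), contraposes to O(log_out -> ¬seal_envelope); with O(log_out) we get O(¬seal_envelope).
Premise 8 is O(¬forward_prescription -> seal_envelope); contrapositively O(¬seal_envelope -> forward_prescription). Since O(¬seal_envelope) holds, K gives O(forward_prescription).
So O(forward_prescription) holds — forward_prescription is obligatory. None of the other listed options is made obligatory by any chain of premises.

forward_prescription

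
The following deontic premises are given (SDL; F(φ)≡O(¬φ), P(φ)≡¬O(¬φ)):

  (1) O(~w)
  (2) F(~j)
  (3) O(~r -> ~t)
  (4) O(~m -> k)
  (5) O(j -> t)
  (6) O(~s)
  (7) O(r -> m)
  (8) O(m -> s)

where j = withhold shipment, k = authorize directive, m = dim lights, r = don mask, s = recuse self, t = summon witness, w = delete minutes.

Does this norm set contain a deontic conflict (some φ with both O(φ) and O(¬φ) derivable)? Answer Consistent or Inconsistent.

F(~j) at premise 2 means O(j).
From O(j) and premise 5, O(j -> t), we obtain O(t).
Premise 3 is O(~r -> ~t); contrapositively O(t -> r). Since O(t) holds, K gives O(r).
Premise 7 is O(r -> m); since O(r), deontic closure gives O(m).
With premise 8, O(m -> s), the K-axiom yields O(s).
However, premise 6 gives O(~s).
We now have both O(s) and O(~s) — s is simultaneously obligatory and forbidden, violating the D-axiom.

Inconsistent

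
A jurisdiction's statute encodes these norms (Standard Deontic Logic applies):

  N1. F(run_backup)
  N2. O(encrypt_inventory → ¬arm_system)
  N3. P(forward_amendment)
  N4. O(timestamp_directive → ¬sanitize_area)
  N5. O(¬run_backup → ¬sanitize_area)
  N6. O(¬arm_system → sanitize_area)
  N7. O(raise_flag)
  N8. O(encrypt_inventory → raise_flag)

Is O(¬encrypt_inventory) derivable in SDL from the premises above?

Yes

Premise 1, F(run_backup), is equivalent to O(¬run_backup).
Premise 5 is O(¬run_backup → ¬sanitize_area); since O(¬run_backup), deontic closure gives O(¬sanitize_area).
Premise 6 is O(¬arm_system → sanitize_area); contrapositively O(¬sanitize_area → arm_system). Since O(¬sanitize_area) holds, K gives O(arm_system).
The contrapositive of premise 2 (O(encrypt_inventory → ¬arm_system)) is O(arm_system → ¬encrypt_inventory), and O(arm_system) is already established, so O(¬encrypt_inventory).
Premises 3, 4, 7, 8 do not contribute to this derivation.
So O(¬encrypt_inventory) follows.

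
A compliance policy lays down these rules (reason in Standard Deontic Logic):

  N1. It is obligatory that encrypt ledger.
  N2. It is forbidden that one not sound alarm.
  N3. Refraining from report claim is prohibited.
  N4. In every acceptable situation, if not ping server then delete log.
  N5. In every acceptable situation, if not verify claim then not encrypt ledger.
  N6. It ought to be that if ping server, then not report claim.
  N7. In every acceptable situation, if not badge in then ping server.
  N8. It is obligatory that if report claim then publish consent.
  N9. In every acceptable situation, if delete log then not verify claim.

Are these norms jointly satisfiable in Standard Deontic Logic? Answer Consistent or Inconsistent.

Premise 1 states O(encrypt_ledger) outright.
Premise 5, O(¬verify_claim → ¬encrypt_ledger), contraposes to O(encrypt_ledger → verify_claim); with O(encrypt_ledger) we get O(verify_claim).
Premise 9 is O(delete_log → ¬verify_claim); contrapositively O(verify_claim → ¬delete_log). Since O(verify_claim) holds, K gives O(¬delete_log).
Premise 4, O(¬ping_server → delete_log), contraposes to O(¬delete_log → ping_server); with O(¬delete_log) we get O(ping_server).
From O(ping_server) and premise 6, O(ping_server → ¬report_claim), we obtain O(¬report_claim).
However, F(¬report_claim) at premise 3 amounts to O(report_claim).
We now have both O(¬report_claim) and O(report_claim) — report_claim is simultaneously obligatory and forbidden, violating the D-axiom.

Inconsistent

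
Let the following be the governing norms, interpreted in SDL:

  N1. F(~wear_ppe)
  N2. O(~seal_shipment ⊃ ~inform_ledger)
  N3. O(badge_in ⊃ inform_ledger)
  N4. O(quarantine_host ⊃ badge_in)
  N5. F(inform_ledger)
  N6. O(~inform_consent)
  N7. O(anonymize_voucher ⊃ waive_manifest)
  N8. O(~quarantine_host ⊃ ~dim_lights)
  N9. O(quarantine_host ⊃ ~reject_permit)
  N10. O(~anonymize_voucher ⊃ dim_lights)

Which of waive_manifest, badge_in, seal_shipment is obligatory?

waive_manifest

Premise 5 is F(inform_ledger), i.e. O(~inform_ledger).
Premise 3, O(badge_in ⊃ inform_ledger), contraposes to O(~inform_ledger ⊃ ~badge_in); with O(~inform_ledger) we get O(~badge_in).
Premise 4, O(quarantine_host ⊃ badge_in), contraposes to O(~badge_in ⊃ ~quarantine_host); with O(~badge_in) we get O(~quarantine_host).
With premise 8, O(~quarantine_host ⊃ ~dim_lights), the K-axiom yields O(~dim_lights).
Premise 10 is O(~anonymize_voucher ⊃ dim_lights); contrapositively O(~dim_lights ⊃ anonymize_voucher). Since O(~dim_lights) holds, K gives O(anonymize_voucher).
Premise 7 is O(anonymize_voucher ⊃ waive_manifest); since O(anonymize_voucher), deontic closure gives O(waive_manifest).
So O(waive_manifest) holds — waive_manifest is obligatory. None of the other listed options is made obligatory by any chain of premises.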